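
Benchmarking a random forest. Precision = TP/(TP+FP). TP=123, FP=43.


Precision = TP/(TP+FP)
= 123/(123+43)
= 123/166 = 74.1%

74.1%


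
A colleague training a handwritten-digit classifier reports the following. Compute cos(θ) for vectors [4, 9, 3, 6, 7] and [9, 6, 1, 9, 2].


A·B = 4·9 + 9·6 + 3·1 + 6·9 + 7·2 = 161
‖A‖ = √191 = 13.8203, ‖B‖ = √203 = 14.2478
cos = 161/(√191·√203) = 161/√38773 = 0.8176

0.8176


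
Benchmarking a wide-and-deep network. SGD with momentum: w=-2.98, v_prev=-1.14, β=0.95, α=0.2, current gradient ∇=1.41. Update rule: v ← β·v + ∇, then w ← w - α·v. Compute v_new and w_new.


v_new = 0.95·-1.14 + 1.41 = -1.083 + 1.41 = 0.327
w_new = -2.98 - 0.2·0.327 = -2.98 - 0.0654 = -3.0454

v_new=0.327, w_new=-3.0454


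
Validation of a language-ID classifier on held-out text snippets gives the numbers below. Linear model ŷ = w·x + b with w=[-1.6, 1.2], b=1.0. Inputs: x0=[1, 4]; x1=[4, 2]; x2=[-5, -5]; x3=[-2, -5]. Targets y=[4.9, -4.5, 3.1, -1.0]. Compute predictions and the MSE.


ŷ0 = (-1.6)·(1) + (1.2)·(4) + 1.0 = 4.2
ŷ1 = (-1.6)·(4) + (1.2)·(2) + 1.0 = -3.0
ŷ2 = (-1.6)·(-5) + (1.2)·(-5) + 1.0 = 3.0
ŷ3 = (-1.6)·(-2) + (1.2)·(-5) + 1.0 = -1.8
errors² = [0.49, 2.25, 0.01, 0.64]
MSE = 3.3900/4 = 0.8475

0.8475


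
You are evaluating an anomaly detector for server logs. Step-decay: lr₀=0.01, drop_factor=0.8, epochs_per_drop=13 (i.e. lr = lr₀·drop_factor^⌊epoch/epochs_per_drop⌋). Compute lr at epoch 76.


n_drops = ⌊76/13⌋ = 5
lr = 0.01·0.8^5 = 0.01·0.32768 = 0.0032768

0.0032768


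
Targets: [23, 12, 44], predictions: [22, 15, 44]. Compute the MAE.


Absolute errors: |23-22|=1, |12-15|=3, |44-44|=0
Sum = 4
MAE = 4/3 = 4/3

4/3


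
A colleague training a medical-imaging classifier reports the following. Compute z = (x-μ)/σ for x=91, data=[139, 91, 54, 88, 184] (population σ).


μ = 111.2, σ = 45.3669
z = (91 - 111.2)/45.3669 = -0.4453

-0.4453


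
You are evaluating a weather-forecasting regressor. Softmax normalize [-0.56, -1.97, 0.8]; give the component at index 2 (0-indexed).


Exponentials: e^-0.56=0.5712, e^-1.97=0.1395, e^0.8=2.2255
Sum = 2.9362
Softmax = [0.1945, 0.0475, 0.758]
p[2] = 2.2255/2.9362 = 0.758

0.758


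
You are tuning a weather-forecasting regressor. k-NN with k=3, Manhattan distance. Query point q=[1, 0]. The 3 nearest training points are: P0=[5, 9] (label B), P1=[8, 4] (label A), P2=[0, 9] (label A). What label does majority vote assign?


d(q,P0) = 13  (label B)
d(q,P1) = 11  (label A)
d(q,P2) = 10  (label A)
Votes: A=2, B=1
Majority → A

A


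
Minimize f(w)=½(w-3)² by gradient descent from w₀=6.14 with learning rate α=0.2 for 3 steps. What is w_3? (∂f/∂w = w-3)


step 1: grad = 6.14-3 = 3.14; w = 6.14 - 0.2·(3.14) = 5.512
step 2: grad = 5.512-3 = 2.512; w = 5.512 - 0.2·(2.512) = 5.0096
step 3: grad = 5.0096-3 = 2.0096; w = 5.0096 - 0.2·(2.0096) = 4.60768

4.60768


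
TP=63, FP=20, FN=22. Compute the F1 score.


Precision = 63/83 = 0.759
Recall = 63/85 = 0.7412
F1 = 2·P·R/(P+R) = 2·TP/(2·TP+FP+FN) = 126/(126+20+22) = 126/168 = 0.75

0.75


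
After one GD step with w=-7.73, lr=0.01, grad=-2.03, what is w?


w_new = w - α·∇
= -7.73 - 0.01·-2.03
= -7.73 + 0.0203
= -7.7097

-7.7097


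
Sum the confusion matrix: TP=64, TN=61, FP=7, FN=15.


Total = TP + TN + FP + FN
= 64 + 61 + 7 + 15
= 147
(Predicted positive: 71, predicted negative: 76)

147


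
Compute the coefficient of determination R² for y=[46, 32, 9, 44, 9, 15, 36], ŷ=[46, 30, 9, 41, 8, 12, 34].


ȳ = 27.2857
SS_res = Σ(y-ŷ)² = 27
SS_tot = Σ(y-ȳ)² = 1547.43
R² = 1 - SS_res/SS_tot = 1 - 0.0174 = 0.9826

0.9826


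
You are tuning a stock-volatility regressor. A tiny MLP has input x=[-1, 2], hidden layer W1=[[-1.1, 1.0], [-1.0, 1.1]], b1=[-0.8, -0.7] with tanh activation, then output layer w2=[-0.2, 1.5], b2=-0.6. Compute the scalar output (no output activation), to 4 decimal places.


z1[0] = (-1.1)·(-1) + (1.0)·(2) - 0.8 = 2.3
z1[1] = (-1.0)·(-1) + (1.1)·(2) - 0.7 = 2.5
h = tanh(z1) = [0.9801, 0.9866]
output = (-0.2)·(0.9801) + (1.5)·(0.9866) - 0.6 = 0.6839

0.6839


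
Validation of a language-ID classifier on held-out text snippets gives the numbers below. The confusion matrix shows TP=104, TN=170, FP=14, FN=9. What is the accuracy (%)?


Accuracy = (TP+TN)/(TP+TN+FP+FN)
= (104+170)/(297)
= 274/297 = 92.26%

92.26%


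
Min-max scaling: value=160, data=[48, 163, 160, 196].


min=48, max=196
(160-48)/(196-48) = 112/148 = 0.7568

0.7568


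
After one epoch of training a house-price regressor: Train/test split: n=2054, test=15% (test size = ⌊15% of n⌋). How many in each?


Test = ⌊2054·15/100⌋ = 308
Train = 2054 - 308 = 1746

Train: 1746, Test: 308


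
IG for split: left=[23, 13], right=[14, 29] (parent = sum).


Parent = [37, 42], H_parent = 0.9971
H_left = 0.9436 (n=36), H_right = 0.9103 (n=43)
H_children = (36/79)·0.9436 + (43/79)·0.9103 = 0.9255
IG = 0.9971 - 0.9255 = 0.0716

0.0716


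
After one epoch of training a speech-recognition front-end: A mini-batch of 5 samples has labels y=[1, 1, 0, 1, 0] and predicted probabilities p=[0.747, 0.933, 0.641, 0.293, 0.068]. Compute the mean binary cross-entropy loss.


L[0] = -ln(0.747) = 0.2917
L[1] = -ln(0.933) = 0.0694
L[2] = -ln(1-0.641) = -ln(0.359) = 1.0244
L[3] = -ln(0.293) = 1.2276
L[4] = -ln(1-0.068) = -ln(0.932) = 0.0704
mean = (0.2917 + 0.0694 + 1.0244 + 1.2276 + 0.0704)/5 = 0.5367

0.5367


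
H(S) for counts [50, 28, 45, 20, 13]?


Probabilities: [50/156, 28/156, 45/156, 20/156, 13/156] ≈ [0.3205, 0.1795, 0.2885, 0.1282, 0.0833]
H = -((50/156)·log₂(50/156) + (28/156)·log₂(28/156) + (45/156)·log₂(45/156) + (20/156)·log₂(20/156) + (13/156)·log₂(13/156))
  = 2.167 bits

2.167 bits


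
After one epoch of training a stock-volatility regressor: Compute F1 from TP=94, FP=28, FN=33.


Precision = 94/122 = 0.7705
Recall = 94/127 = 0.7402
F1 = 2·P·R/(P+R) = 2·TP/(2·TP+FP+FN) = 188/(188+28+33) = 188/249 = 0.755

0.755


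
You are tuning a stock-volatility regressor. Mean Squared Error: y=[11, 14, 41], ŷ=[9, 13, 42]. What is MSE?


Squared errors: (11-9)²=4, (14-13)²=1, (41-42)²=1
Sum = 6
MSE = 6/3 = 2

2


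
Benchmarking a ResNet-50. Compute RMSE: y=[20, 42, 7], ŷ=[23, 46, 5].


MSE = 29/3 = 9.6667
RMSE = √(29/3) = 3.1091

3.1091


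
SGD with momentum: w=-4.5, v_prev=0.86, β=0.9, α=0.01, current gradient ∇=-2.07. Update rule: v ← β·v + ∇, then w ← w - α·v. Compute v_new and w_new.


v_new = 0.9·0.86 - 2.07 = 0.774 - 2.07 = -1.296
w_new = -4.5 - 0.01·-1.296 = -4.5 + 0.01296 = -4.48704

v_new=-1.296, w_new=-4.48704


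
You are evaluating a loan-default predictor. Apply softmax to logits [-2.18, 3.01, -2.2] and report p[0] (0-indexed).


Exponentials: e^-2.18=0.113, e^3.01=20.2874, e^-2.2=0.1108
Sum = 20.5112
Softmax = [0.0055, 0.9891, 0.0054]
p[0] = 0.113/20.5112 = 0.0055

0.0055


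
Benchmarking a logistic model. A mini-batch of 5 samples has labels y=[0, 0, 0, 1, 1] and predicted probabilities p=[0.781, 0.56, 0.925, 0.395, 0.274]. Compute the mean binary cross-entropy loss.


L[0] = -ln(1-0.781) = -ln(0.219) = 1.5187
L[1] = -ln(1-0.56) = -ln(0.44) = 0.821
L[2] = -ln(1-0.925) = -ln(0.075) = 2.5903
L[3] = -ln(0.395) = 0.9289
L[4] = -ln(0.274) = 1.2946
mean = (1.5187 + 0.821 + 2.5903 + 0.9289 + 1.2946)/5 = 1.4307

1.4307


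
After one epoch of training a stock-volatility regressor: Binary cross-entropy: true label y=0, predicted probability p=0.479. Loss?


BCE = -[y·ln(p) + (1-y)·ln(1-p)]
= -0 - 1·ln(1-0.479)
= -ln(0.521) = 0.652

0.652


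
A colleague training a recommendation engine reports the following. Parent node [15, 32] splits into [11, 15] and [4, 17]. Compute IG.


Parent = [15, 32], H_parent = 0.9035
H_left = 0.9829 (n=26), H_right = 0.7025 (n=21)
H_children = (26/47)·0.9829 + (21/47)·0.7025 = 0.8576
IG = 0.9035 - 0.8576 = 0.0459

0.0459


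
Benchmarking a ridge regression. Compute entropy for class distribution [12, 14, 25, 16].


Probabilities: [12/67, 14/67, 25/67, 16/67] ≈ [0.1791, 0.209, 0.3731, 0.2388]
H = -((12/67)·log₂(12/67) + (14/67)·log₂(14/67) + (25/67)·log₂(25/67) + (16/67)·log₂(16/67))
  = 1.9404 bits

1.9404 bits


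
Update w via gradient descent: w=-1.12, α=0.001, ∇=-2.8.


w_new = w - α·∇
= -1.12 - 0.001·-2.8
= -1.12 + 0.0028
= -1.1172

-1.1172


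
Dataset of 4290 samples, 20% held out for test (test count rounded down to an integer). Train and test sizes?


Test = ⌊4290·20/100⌋ = 858
Train = 4290 - 858 = 3432

Train: 3432, Test: 858


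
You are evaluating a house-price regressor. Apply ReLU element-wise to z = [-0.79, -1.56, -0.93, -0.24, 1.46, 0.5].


ReLU(-0.79) = max(0, -0.79) = 0.0
ReLU(-1.56) = max(0, -1.56) = 0.0
ReLU(-0.93) = max(0, -0.93) = 0.0
ReLU(-0.24) = max(0, -0.24) = 0.0
ReLU(1.46) = max(0, 1.46) = 1.46
ReLU(0.5) = max(0, 0.5) = 0.5
result = [0.0, 0.0, 0.0, 0.0, 1.46, 0.5]

[0.0, 0.0, 0.0, 0.0, 1.46, 0.5]


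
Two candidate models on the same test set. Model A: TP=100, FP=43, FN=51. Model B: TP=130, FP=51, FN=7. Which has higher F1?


Model A: P=100/143=0.6993, R=100/151=0.6623, F1=2PR/(P+R)=2TP/(2TP+FP+FN)=200/294=0.6803
Model B: P=130/181=0.7182, R=130/137=0.9489, F1=2PR/(P+R)=2TP/(2TP+FP+FN)=260/318=0.8176
0.6803 < 0.8176 → Model B

Model B


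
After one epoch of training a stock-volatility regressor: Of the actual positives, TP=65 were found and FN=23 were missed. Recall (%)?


Recall = TP/(TP+FN)
= 65/(65+23)
= 65/88 = 73.86%

73.86%


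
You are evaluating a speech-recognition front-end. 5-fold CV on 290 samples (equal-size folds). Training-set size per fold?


Fold size = 290/5 = 58
Training per fold = 290 - 58 = 232

232


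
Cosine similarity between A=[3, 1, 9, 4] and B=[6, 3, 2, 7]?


A·B = 3·6 + 1·3 + 9·2 + 4·7 = 67
‖A‖ = √107 = 10.3441, ‖B‖ = √98 = 9.8995
cos = 67/(√107·√98) = 67/√10486 = 0.6543

0.6543


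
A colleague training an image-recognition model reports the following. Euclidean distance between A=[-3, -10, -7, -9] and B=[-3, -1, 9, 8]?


d = √((-3+ 3)² + (-10+ 1)² + (-7-9)² + (-9-8)²)
  = √(0 + 81 + 256 + 289)
  = √626 = 25.02

25.02


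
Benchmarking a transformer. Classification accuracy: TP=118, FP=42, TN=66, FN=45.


Accuracy = (TP+TN)/(TP+TN+FP+FN)
= (118+66)/(271)
= 184/271 = 67.9%

67.9%


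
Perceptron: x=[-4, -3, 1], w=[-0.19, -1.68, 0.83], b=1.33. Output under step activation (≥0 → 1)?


z = (-4)·(-0.19) + (-3)·(-1.68) + (1)·(0.83) + 1.33
  = 7.96
step(z) = 1 (z≥0)

1


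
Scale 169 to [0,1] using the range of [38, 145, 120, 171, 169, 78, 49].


min=38, max=171
(169-38)/(171-38) = 131/133 = 0.985

0.985


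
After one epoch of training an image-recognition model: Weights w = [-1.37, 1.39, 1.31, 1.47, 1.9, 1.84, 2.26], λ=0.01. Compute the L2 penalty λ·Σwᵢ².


‖w‖₂² = (-1.37)² + (1.39)² + (1.31)² + (1.47)² + (1.9)² + (1.84)² + (2.26)²
     = 1.8769 + 1.9321 + 1.7161 + 2.1609 + 3.61 + 3.3856 + 5.1076
     = 19.7892
λ·‖w‖₂² = 0.01·19.7892 = 0.197892

0.197892


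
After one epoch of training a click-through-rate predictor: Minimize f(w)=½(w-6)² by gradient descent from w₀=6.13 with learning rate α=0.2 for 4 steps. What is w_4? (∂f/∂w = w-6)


step 1: grad = 6.13-6 = 0.13; w = 6.13 - 0.2·(0.13) = 6.104
step 2: grad = 6.104-6 = 0.104; w = 6.104 - 0.2·(0.104) = 6.0832
step 3: grad = 6.0832-6 = 0.0832; w = 6.0832 - 0.2·(0.0832) = 6.06656
step 4: grad = 6.06656-6 = 0.06656; w = 6.06656 - 0.2·(0.06656) = 6.053248

6.053248


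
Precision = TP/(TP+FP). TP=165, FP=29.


Precision = TP/(TP+FP)
= 165/(165+29)
= 165/194 = 85.05%

85.05%


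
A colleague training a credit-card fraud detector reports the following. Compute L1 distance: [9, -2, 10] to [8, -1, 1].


d = |9-8| + |-2+ 1| + |10-1|
  = 1 + 1 + 9
  = 11

11


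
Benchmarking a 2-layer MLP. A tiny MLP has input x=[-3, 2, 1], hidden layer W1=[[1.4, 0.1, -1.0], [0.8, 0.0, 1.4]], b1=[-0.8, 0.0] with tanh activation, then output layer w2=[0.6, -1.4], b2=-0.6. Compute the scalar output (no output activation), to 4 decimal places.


z1[0] = (1.4)·(-3) + (0.1)·(2) + (-1.0)·(1) - 0.8 = -5.8
z1[1] = (0.8)·(-3) + (0.0)·(2) + (1.4)·(1) + 0.0 = -1.0
h = tanh(z1) = [-1.0, -0.7616]
output = (0.6)·(-1.0) + (-1.4)·(-0.7616) - 0.6 = -0.1338

-0.1338


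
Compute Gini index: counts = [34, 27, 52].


Probabilities: [34/113, 27/113, 52/113] ≈ [0.3009, 0.2389, 0.4602]
Σpᵢ² = (1156 + 729 + 2704)/113² = 4589/12769
Gini = 1 - Σpᵢ² = 1 - 4589/12769 = 0.6406

0.6406


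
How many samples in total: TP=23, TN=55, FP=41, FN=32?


Total = TP + TN + FP + FN
= 23 + 55 + 41 + 32
= 151
(Predicted positive: 64, predicted negative: 87)

151


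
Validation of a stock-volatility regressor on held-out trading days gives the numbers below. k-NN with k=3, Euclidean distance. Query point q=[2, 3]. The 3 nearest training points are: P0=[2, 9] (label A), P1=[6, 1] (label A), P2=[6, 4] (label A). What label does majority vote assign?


d(q,P0) = 6.0  (label A)
d(q,P1) = 4.4721  (label A)
d(q,P2) = 4.1231  (label A)
Votes: A=3, B=0
Majority → A

A


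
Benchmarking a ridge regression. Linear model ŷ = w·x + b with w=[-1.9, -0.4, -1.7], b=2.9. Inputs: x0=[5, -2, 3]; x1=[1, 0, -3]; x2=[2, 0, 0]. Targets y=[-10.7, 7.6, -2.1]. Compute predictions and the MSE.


ŷ0 = (-1.9)·(5) + (-0.4)·(-2) + (-1.7)·(3) + 2.9 = -10.9
ŷ1 = (-1.9)·(1) + (-0.4)·(0) + (-1.7)·(-3) + 2.9 = 6.1
ŷ2 = (-1.9)·(2) + (-0.4)·(0) + (-1.7)·(0) + 2.9 = -0.9
errors² = [0.04, 2.25, 1.44]
MSE = 3.7300/3 = 1.2433

1.2433


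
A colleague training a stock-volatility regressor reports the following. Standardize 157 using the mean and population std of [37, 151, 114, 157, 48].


μ = 101.4, σ = 50.4167
z = (157 - 101.4)/50.4167 = 1.1028

1.1028


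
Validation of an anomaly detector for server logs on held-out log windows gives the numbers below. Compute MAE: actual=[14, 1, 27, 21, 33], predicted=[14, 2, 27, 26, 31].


Absolute errors: |14-14|=0, |1-2|=1, |27-27|=0, |21-26|=5, |33-31|=2
Sum = 8
MAE = 8/5 = 8/5

8/5


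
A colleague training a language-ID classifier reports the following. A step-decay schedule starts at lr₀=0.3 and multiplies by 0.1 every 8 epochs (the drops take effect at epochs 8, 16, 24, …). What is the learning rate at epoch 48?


n_drops = ⌊48/8⌋ = 6
lr = 0.3·0.1^6 = 0.3·0.000001 = 0.0000003

0.0000003


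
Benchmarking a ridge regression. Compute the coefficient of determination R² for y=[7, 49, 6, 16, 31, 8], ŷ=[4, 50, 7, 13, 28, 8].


ȳ = 19.5
SS_res = Σ(y-ŷ)² = 29
SS_tot = Σ(y-ȳ)² = 1485.5
R² = 1 - SS_res/SS_tot = 1 - 0.0195 = 0.9805

0.9805


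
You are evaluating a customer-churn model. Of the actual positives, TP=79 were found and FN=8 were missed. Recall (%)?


Recall = TP/(TP+FN)
= 79/(79+8)
= 79/87 = 90.8%

90.8%


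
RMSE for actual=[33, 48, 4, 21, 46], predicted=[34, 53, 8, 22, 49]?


MSE = 52/5 = 10.4
RMSE = √(52/5) = 3.2249

3.2249


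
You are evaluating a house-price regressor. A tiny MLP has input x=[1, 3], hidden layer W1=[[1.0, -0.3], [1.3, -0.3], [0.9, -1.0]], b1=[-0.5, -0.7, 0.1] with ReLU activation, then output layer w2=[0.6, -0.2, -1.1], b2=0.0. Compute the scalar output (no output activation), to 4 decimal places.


z1[0] = (1.0)·(1) + (-0.3)·(3) - 0.5 = -0.4
z1[1] = (1.3)·(1) + (-0.3)·(3) - 0.7 = -0.3
z1[2] = (0.9)·(1) + (-1.0)·(3) + 0.1 = -2.0
h = ReLU(z1) = [0.0, 0.0, 0.0]
output = (0.6)·(0.0) + (-0.2)·(0.0) + (-1.1)·(0.0) + 0.0 = 0.0

0.0


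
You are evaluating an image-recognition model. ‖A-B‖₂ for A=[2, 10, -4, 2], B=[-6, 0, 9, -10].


d = √((2+ 6)² + (10-0)² + (-4-9)² + (2+ 10)²)
  = √(64 + 100 + 169 + 144)
  = √477 = 21.8403

21.8403


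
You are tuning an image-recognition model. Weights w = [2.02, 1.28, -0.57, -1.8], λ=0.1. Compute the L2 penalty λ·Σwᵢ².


‖w‖₂² = (2.02)² + (1.28)² + (-0.57)² + (-1.8)²
     = 4.0804 + 1.6384 + 0.3249 + 3.24
     = 9.2837
λ·‖w‖₂² = 0.1·9.2837 = 0.92837

0.92837


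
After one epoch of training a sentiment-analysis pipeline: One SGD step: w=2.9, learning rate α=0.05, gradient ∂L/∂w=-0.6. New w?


w_new = w - α·∇
= 2.9 - 0.05·-0.6
= 2.9 + 0.03
= 2.93

2.93


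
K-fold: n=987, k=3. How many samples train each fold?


Fold size = 987/3 = 329
Training per fold = 987 - 329 = 658

658


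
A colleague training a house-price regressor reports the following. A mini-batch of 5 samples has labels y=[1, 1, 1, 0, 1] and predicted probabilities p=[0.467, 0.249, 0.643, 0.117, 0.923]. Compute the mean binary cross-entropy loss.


L[0] = -ln(0.467) = 0.7614
L[1] = -ln(0.249) = 1.3903
L[2] = -ln(0.643) = 0.4416
L[3] = -ln(1-0.117) = -ln(0.883) = 0.1244
L[4] = -ln(0.923) = 0.0801
mean = (0.7614 + 1.3903 + 0.4416 + 0.1244 + 0.0801)/5 = 0.5596

0.5596


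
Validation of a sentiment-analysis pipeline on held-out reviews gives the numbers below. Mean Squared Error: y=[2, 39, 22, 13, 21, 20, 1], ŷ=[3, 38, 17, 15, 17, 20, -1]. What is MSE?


Squared errors: (2-3)²=1, (39-38)²=1, (22-17)²=25, (13-15)²=4, (21-17)²=16, (20-20)²=0, (1+ 1)²=4
Sum = 51
MSE = 51/7 = 51/7

51/7


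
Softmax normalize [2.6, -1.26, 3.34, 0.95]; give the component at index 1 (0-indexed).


Exponentials: e^2.6=13.4637, e^-1.26=0.2837, e^3.34=28.2191, e^0.95=2.5857
Sum = 44.5522
Softmax = [0.3022, 0.0064, 0.6334, 0.058]
p[1] = 0.2837/44.5522 = 0.0064

0.0064


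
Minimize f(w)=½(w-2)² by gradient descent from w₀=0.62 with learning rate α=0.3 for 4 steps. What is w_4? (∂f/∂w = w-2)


step 1: grad = 0.62-2 = -1.38; w = 0.62 - 0.3·(-1.38) = 1.034
step 2: grad = 1.034-2 = -0.966; w = 1.034 - 0.3·(-0.966) = 1.3238
step 3: grad = 1.3238-2 = -0.6762; w = 1.3238 - 0.3·(-0.6762) = 1.52666
step 4: grad = 1.52666-2 = -0.47334; w = 1.52666 - 0.3·(-0.47334) = 1.668662

1.668662


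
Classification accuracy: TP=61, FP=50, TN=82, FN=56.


Accuracy = (TP+TN)/(TP+TN+FP+FN)
= (61+82)/(249)
= 143/249 = 57.43%

57.43%


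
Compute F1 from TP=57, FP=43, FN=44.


Precision = 57/100 = 0.57
Recall = 57/101 = 0.5644
F1 = 2·P·R/(P+R) = 2·TP/(2·TP+FP+FN) = 114/(114+43+44) = 114/201 = 0.5672

0.5672


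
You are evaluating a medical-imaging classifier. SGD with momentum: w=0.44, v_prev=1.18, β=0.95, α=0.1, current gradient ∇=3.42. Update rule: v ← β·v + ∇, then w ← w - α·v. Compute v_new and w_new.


v_new = 0.95·1.18 + 3.42 = 1.121 + 3.42 = 4.541
w_new = 0.44 - 0.1·4.541 = 0.44 - 0.4541 = -0.0141

v_new=4.541, w_new=-0.0141


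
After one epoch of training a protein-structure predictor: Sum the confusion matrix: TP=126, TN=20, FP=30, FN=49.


Total = TP + TN + FP + FN
= 126 + 20 + 30 + 49
= 225
(Predicted positive: 156, predicted negative: 69)

225


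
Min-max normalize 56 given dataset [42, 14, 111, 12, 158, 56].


min=12, max=158
(56-12)/(158-12) = 44/146 = 0.3014

0.3014


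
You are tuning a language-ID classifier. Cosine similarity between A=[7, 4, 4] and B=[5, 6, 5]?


A·B = 7·5 + 4·6 + 4·5 = 79
‖A‖ = √81 = 9, ‖B‖ = √86 = 9.2736
cos = 79/(√81·√86) = 79/√6966 = 0.9465

0.9465


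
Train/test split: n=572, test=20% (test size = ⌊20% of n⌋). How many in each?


Test = ⌊572·20/100⌋ = 114
Train = 572 - 114 = 458

Train: 458, Test: 114


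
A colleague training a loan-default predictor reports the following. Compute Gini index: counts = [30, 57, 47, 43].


Probabilities: [30/177, 57/177, 47/177, 43/177] ≈ [0.1695, 0.322, 0.2655, 0.2429]
Σpᵢ² = (900 + 3249 + 2209 + 1849)/177² = 8207/31329
Gini = 1 - Σpᵢ² = 1 - 8207/31329 = 0.738

0.738


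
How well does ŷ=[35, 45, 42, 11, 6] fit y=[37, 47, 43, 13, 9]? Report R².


ȳ = 29.8
SS_res = Σ(y-ŷ)² = 22
SS_tot = Σ(y-ȳ)² = 1236.8
R² = 1 - SS_res/SS_tot = 1 - 0.0178 = 0.9822

0.9822


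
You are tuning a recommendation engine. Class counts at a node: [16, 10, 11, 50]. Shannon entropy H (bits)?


Probabilities: [16/87, 10/87, 11/87, 50/87] ≈ [0.1839, 0.1149, 0.1264, 0.5747]
H = -((16/87)·log₂(16/87) + (10/87)·log₂(10/87) + (11/87)·log₂(11/87) + (50/87)·log₂(50/87))
  = 1.6445 bits

1.6445 bits


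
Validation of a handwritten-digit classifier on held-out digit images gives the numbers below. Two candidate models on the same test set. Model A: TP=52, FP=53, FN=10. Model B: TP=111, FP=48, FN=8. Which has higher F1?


Model A: P=52/105=0.4952, R=52/62=0.8387, F1=2PR/(P+R)=2TP/(2TP+FP+FN)=104/167=0.6228
Model B: P=111/159=0.6981, R=111/119=0.9328, F1=2PR/(P+R)=2TP/(2TP+FP+FN)=222/278=0.7986
0.6228 < 0.7986 → Model B

Model B


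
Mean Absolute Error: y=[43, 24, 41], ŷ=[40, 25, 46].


Absolute errors: |43-40|=3, |24-25|=1, |41-46|=5
Sum = 9
MAE = 9/3 = 3

3


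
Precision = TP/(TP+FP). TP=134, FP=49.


Precision = TP/(TP+FP)
= 134/(134+49)
= 134/183 = 73.22%

73.22%


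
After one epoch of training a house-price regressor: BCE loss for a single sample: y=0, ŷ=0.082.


BCE = -[y·ln(p) + (1-y)·ln(1-p)]
= -0 - 1·ln(1-0.082)
= -ln(0.918) = 0.0856

0.0856


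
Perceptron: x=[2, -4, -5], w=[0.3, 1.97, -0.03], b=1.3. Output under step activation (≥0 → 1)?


z = (2)·(0.3) + (-4)·(1.97) + (-5)·(-0.03) + 1.3
  = -5.83
step(z) = 0 (z<0)

0


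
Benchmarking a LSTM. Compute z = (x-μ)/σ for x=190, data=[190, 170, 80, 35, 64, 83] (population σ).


μ = 103.6667, σ = 56.4643
z = (190 - 103.6667)/56.4643 = 1.529

1.529


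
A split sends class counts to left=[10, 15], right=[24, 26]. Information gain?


Parent = [34, 41], H_parent = 0.9937
H_left = 0.971 (n=25), H_right = 0.9988 (n=50)
H_children = (25/75)·0.971 + (50/75)·0.9988 = 0.9895
IG = 0.9937 - 0.9895 = 0.0042

0.0042


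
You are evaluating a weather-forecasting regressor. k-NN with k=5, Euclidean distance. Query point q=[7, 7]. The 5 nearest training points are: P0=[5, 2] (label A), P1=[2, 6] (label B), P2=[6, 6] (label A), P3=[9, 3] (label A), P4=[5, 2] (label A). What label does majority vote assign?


d(q,P0) = 5.3852  (label A)
d(q,P1) = 5.099  (label B)
d(q,P2) = 1.4142  (label A)
d(q,P3) = 4.4721  (label A)
d(q,P4) = 5.3852  (label A)
Votes: A=4, B=1
Majority → A

A


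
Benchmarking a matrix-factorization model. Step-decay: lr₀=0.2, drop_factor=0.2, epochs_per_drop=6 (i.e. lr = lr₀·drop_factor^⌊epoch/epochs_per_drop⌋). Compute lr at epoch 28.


n_drops = ⌊28/6⌋ = 4
lr = 0.2·0.2^4 = 0.2·0.0016 = 0.00032

0.00032


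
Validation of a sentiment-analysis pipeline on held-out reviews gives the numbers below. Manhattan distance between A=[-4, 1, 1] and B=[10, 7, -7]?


d = |-4-10| + |1-7| + |1+ 7|
  = 14 + 6 + 8
  = 28

28


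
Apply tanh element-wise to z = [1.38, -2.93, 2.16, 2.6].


tanh(1.38) = 0.881
tanh(-2.93) = -0.9943
tanh(2.16) = 0.9737
tanh(2.6) = 0.989
result = [0.881, -0.9943, 0.9737, 0.989]

[0.881, -0.9943, 0.9737, 0.989]


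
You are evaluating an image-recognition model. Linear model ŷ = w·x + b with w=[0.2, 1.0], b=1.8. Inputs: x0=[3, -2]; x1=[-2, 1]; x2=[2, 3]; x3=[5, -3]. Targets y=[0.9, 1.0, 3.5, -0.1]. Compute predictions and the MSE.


ŷ0 = (0.2)·(3) + (1.0)·(-2) + 1.8 = 0.4
ŷ1 = (0.2)·(-2) + (1.0)·(1) + 1.8 = 2.4
ŷ2 = (0.2)·(2) + (1.0)·(3) + 1.8 = 5.2
ŷ3 = (0.2)·(5) + (1.0)·(-3) + 1.8 = -0.2
errors² = [0.25, 1.96, 2.89, 0.01]
MSE = 5.1100/4 = 1.2775

1.2775


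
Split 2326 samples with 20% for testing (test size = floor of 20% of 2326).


Test = ⌊2326·20/100⌋ = 465
Train = 2326 - 465 = 1861

Train: 1861, Test: 465


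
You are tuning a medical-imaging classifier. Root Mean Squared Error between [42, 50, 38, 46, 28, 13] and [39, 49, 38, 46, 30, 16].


MSE = 23/6 = 3.8333
RMSE = √(23/6) = 1.9579

1.9579


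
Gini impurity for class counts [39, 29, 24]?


Probabilities: [39/92, 29/92, 24/92] ≈ [0.4239, 0.3152, 0.2609]
Σpᵢ² = (1521 + 841 + 576)/92² = 2938/8464
Gini = 1 - Σpᵢ² = 1 - 2938/8464 = 0.6529

0.6529


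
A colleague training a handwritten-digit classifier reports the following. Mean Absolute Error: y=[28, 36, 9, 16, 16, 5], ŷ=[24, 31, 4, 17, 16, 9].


Absolute errors: |28-24|=4, |36-31|=5, |9-4|=5, |16-17|=1, |16-16|=0, |5-9|=4
Sum = 19
MAE = 19/6 = 19/6

19/6


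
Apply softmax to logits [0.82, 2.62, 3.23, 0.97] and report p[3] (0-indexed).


Exponentials: e^0.82=2.2705, e^2.62=13.7357, e^3.23=25.2797, e^0.97=2.6379
Sum = 43.9238
Softmax = [0.0517, 0.3127, 0.5755, 0.0601]
p[3] = 2.6379/43.9238 = 0.0601

0.0601


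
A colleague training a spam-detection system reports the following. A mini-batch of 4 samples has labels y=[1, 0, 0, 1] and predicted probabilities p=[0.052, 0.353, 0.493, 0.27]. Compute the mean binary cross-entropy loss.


L[0] = -ln(0.052) = 2.9565
L[1] = -ln(1-0.353) = -ln(0.647) = 0.4354
L[2] = -ln(1-0.493) = -ln(0.507) = 0.6792
L[3] = -ln(0.27) = 1.3093
mean = (2.9565 + 0.4354 + 0.6792 + 1.3093)/4 = 1.3451

1.3451


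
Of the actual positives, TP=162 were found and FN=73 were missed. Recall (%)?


Recall = TP/(TP+FN)
= 162/(162+73)
= 162/235 = 68.94%

68.94%


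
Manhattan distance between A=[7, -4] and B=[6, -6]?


d = |7-6| + |-4+ 6|
  = 1 + 2
  = 3

3


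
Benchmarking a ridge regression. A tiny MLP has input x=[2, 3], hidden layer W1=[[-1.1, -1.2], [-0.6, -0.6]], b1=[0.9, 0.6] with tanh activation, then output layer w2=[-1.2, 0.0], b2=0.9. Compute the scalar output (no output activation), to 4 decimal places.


z1[0] = (-1.1)·(2) + (-1.2)·(3) + 0.9 = -4.9
z1[1] = (-0.6)·(2) + (-0.6)·(3) + 0.6 = -2.4
h = tanh(z1) = [-0.9999, -0.9837]
output = (-1.2)·(-0.9999) + (0.0)·(-0.9837) + 0.9 = 2.0999

2.0999


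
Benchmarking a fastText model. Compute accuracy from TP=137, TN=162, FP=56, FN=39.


Accuracy = (TP+TN)/(TP+TN+FP+FN)
= (137+162)/(394)
= 299/394 = 75.89%

75.89%


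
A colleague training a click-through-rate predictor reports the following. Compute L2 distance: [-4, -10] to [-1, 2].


d = √((-4+ 1)² + (-10-2)²)
  = √(9 + 144)
  = √153 = 12.3693

12.3693


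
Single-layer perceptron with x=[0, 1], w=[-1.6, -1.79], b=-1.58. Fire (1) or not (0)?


z = (0)·(-1.6) + (1)·(-1.79) - 1.58
  = -3.37
step(z) = 0 (z<0)

0


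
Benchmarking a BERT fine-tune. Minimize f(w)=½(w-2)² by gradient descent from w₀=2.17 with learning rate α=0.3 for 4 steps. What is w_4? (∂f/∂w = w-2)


step 1: grad = 2.17-2 = 0.17; w = 2.17 - 0.3·(0.17) = 2.119
step 2: grad = 2.119-2 = 0.119; w = 2.119 - 0.3·(0.119) = 2.0833
step 3: grad = 2.0833-2 = 0.0833; w = 2.0833 - 0.3·(0.0833) = 2.05831
step 4: grad = 2.05831-2 = 0.05831; w = 2.05831 - 0.3·(0.05831) = 2.040817

2.040817


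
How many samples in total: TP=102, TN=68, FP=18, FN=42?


Total = TP + TN + FP + FN
= 102 + 68 + 18 + 42
= 230
(Predicted positive: 120, predicted negative: 110)

230


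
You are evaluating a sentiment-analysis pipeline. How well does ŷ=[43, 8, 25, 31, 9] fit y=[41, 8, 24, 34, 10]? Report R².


ȳ = 23.4
SS_res = Σ(y-ŷ)² = 15
SS_tot = Σ(y-ȳ)² = 839.2
R² = 1 - SS_res/SS_tot = 1 - 0.0179 = 0.9821

0.9821


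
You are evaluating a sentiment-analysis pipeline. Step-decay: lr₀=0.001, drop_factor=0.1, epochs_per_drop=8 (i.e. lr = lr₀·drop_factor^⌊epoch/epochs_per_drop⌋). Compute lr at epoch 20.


n_drops = ⌊20/8⌋ = 2
lr = 0.001·0.1^2 = 0.001·0.01 = 0.00001

0.00001


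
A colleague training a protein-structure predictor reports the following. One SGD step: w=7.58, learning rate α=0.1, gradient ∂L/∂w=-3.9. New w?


w_new = w - α·∇
= 7.58 - 0.1·-3.9
= 7.58 + 0.39
= 7.97

7.97


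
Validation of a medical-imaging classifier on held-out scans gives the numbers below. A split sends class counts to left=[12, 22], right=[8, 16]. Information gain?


Parent = [20, 38], H_parent = 0.9294
H_left = 0.9367 (n=34), H_right = 0.9183 (n=24)
H_children = (34/58)·0.9367 + (24/58)·0.9183 = 0.9291
IG = 0.9294 - 0.9291 = 0.0003

0.0003


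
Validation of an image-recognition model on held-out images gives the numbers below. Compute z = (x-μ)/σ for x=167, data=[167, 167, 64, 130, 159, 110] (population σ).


μ = 132.8333, σ = 37.1637
z = (167 - 132.8333)/37.1637 = 0.9194

0.9194


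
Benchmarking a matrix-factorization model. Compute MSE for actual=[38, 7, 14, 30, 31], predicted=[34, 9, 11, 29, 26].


Squared errors: (38-34)²=16, (7-9)²=4, (14-11)²=9, (30-29)²=1, (31-26)²=25
Sum = 55
MSE = 55/5 = 11

11


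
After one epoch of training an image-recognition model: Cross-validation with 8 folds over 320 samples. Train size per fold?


Fold size = 320/8 = 40
Training per fold = 320 - 40 = 280

280


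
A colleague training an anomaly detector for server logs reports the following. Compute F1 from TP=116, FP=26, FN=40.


Precision = 116/142 = 0.8169
Recall = 116/156 = 0.7436
F1 = 2·P·R/(P+R) = 2·TP/(2·TP+FP+FN) = 232/(232+26+40) = 232/298 = 0.7785

0.7785


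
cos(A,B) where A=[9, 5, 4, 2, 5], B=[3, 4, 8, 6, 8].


A·B = 9·3 + 5·4 + 4·8 + 2·6 + 5·8 = 131
‖A‖ = √151 = 12.2882, ‖B‖ = √189 = 13.7477
cos = 131/(√151·√189) = 131/√28539 = 0.7754

0.7754


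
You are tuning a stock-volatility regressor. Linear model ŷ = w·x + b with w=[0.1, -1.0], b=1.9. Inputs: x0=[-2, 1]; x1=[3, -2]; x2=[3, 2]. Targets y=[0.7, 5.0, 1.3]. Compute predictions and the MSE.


ŷ0 = (0.1)·(-2) + (-1.0)·(1) + 1.9 = 0.7
ŷ1 = (0.1)·(3) + (-1.0)·(-2) + 1.9 = 4.2
ŷ2 = (0.1)·(3) + (-1.0)·(2) + 1.9 = 0.2
errors² = [0.0, 0.64, 1.21]
MSE = 1.8500/3 = 0.6167

0.6167


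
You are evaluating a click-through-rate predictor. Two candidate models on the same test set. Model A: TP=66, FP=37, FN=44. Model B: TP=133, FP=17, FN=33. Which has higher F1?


Model A: P=66/103=0.6408, R=66/110=0.6, F1=2PR/(P+R)=2TP/(2TP+FP+FN)=132/213=0.6197
Model B: P=133/150=0.8867, R=133/166=0.8012, F1=2PR/(P+R)=2TP/(2TP+FP+FN)=266/316=0.8418
0.6197 < 0.8418 → Model B

Model B


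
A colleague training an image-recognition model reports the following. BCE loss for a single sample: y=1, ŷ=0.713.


BCE = -[y·ln(p) + (1-y)·ln(1-p)]
= -1·ln(0.713) - 0
= -ln(0.713) = 0.3383

0.3383


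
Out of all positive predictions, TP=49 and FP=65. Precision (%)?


Precision = TP/(TP+FP)
= 49/(49+65)
= 49/114 = 42.98%

42.98%


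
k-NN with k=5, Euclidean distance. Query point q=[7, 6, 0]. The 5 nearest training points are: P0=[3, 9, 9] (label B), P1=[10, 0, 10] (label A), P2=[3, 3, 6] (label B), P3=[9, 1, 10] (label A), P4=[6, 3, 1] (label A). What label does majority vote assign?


d(q,P0) = 10.2956  (label B)
d(q,P1) = 12.0416  (label A)
d(q,P2) = 7.8102  (label B)
d(q,P3) = 11.3578  (label A)
d(q,P4) = 3.3166  (label A)
Votes: A=3, B=2
Majority → A

A


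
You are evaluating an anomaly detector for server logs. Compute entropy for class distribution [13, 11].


Probabilities: [13/24, 11/24] ≈ [0.5417, 0.4583]
H = -((13/24)·log₂(13/24) + (11/24)·log₂(11/24))
  = 0.995 bits

0.995 bits


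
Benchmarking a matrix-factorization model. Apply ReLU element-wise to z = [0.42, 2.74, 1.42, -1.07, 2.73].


ReLU(0.42) = max(0, 0.42) = 0.42
ReLU(2.74) = max(0, 2.74) = 2.74
ReLU(1.42) = max(0, 1.42) = 1.42
ReLU(-1.07) = max(0, -1.07) = 0.0
ReLU(2.73) = max(0, 2.73) = 2.73
result = [0.42, 2.74, 1.42, 0.0, 2.73]

[0.42, 2.74, 1.42, 0.0, 2.73]


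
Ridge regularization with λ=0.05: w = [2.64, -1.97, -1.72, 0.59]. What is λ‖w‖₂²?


‖w‖₂² = (2.64)² + (-1.97)² + (-1.72)² + (0.59)²
     = 6.9696 + 3.8809 + 2.9584 + 0.3481
     = 14.157
λ·‖w‖₂² = 0.05·14.157 = 0.70785

0.70785


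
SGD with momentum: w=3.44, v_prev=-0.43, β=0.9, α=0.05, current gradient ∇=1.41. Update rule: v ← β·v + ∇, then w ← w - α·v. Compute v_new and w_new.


v_new = 0.9·-0.43 + 1.41 = -0.387 + 1.41 = 1.023
w_new = 3.44 - 0.05·1.023 = 3.44 - 0.05115 = 3.38885

v_new=1.023, w_new=3.38885


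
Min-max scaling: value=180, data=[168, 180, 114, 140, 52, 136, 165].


min=52, max=180
(180-52)/(180-52) = 128/128 = 1.0

1.0


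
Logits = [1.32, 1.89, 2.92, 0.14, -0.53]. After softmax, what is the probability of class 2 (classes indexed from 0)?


Exponentials: e^1.32=3.7434, e^1.89=6.6194, e^2.92=18.5413, e^0.14=1.1503, e^-0.53=0.5886
Sum = 30.643
Softmax = [0.1222, 0.216, 0.6051, 0.0375, 0.0192]
p[2] = 18.5413/30.643 = 0.6051

0.6051


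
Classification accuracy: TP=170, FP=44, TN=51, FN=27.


Accuracy = (TP+TN)/(TP+TN+FP+FN)
= (170+51)/(292)
= 221/292 = 75.68%

75.68%


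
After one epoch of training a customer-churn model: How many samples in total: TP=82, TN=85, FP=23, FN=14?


Total = TP + TN + FP + FN
= 82 + 85 + 23 + 14
= 204
(Predicted positive: 105, predicted negative: 99)

204


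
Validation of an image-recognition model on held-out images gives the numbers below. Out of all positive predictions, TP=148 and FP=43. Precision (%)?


Precision = TP/(TP+FP)
= 148/(148+43)
= 148/191 = 77.49%

77.49%


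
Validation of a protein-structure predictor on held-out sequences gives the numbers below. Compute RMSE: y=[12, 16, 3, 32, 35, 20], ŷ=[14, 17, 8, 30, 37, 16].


MSE = 54/6 = 9
RMSE = √(54/6) = 3.0

3.0


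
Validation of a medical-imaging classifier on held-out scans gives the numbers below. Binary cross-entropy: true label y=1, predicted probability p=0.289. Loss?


BCE = -[y·ln(p) + (1-y)·ln(1-p)]
= -1·ln(0.289) - 0
= -ln(0.289) = 1.2413

1.2413


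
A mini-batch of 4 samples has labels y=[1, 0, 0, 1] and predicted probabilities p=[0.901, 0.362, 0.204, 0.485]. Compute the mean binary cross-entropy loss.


L[0] = -ln(0.901) = 0.1043
L[1] = -ln(1-0.362) = -ln(0.638) = 0.4494
L[2] = -ln(1-0.204) = -ln(0.796) = 0.2282
L[3] = -ln(0.485) = 0.7236
mean = (0.1043 + 0.4494 + 0.2282 + 0.7236)/4 = 0.3764

0.3764


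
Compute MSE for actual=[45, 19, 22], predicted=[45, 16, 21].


Squared errors: (45-45)²=0, (19-16)²=9, (22-21)²=1
Sum = 10
MSE = 10/3 = 10/3

10/3


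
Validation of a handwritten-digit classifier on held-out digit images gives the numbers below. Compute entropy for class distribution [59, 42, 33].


Probabilities: [59/134, 42/134, 33/134] ≈ [0.4403, 0.3134, 0.2463]
H = -((59/134)·log₂(59/134) + (42/134)·log₂(42/134) + (33/134)·log₂(33/134))
  = 1.5436 bits

1.5436 bits


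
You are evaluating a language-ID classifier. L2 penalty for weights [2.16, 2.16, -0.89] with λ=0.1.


‖w‖₂² = (2.16)² + (2.16)² + (-0.89)²
     = 4.6656 + 4.6656 + 0.7921
     = 10.1233
λ·‖w‖₂² = 0.1·10.1233 = 1.01233

1.01233


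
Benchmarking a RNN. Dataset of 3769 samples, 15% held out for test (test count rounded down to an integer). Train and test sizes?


Test = ⌊3769·15/100⌋ = 565
Train = 3769 - 565 = 3204

Train: 3204, Test: 565


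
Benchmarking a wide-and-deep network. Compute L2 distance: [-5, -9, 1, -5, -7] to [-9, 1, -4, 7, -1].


d = √((-5+ 9)² + (-9-1)² + (1+ 4)² + (-5-7)² + (-7+ 1)²)
  = √(16 + 100 + 25 + 144 + 36)
  = √321 = 17.9165

17.9165


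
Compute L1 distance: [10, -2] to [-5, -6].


d = |10+ 5| + |-2+ 6|
  = 15 + 4
  = 19

19


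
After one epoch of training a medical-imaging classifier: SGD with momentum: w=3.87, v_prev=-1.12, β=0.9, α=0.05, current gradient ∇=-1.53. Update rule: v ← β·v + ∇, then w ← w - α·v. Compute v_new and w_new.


v_new = 0.9·-1.12 - 1.53 = -1.008 - 1.53 = -2.538
w_new = 3.87 - 0.05·-2.538 = 3.87 + 0.1269 = 3.9969

v_new=-2.538, w_new=3.9969


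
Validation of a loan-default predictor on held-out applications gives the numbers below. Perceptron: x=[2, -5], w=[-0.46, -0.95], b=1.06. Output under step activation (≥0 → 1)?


z = (2)·(-0.46) + (-5)·(-0.95) + 1.06
  = 4.89
step(z) = 1 (z≥0)

1


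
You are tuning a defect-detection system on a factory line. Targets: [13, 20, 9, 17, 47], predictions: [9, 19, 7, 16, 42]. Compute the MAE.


Absolute errors: |13-9|=4, |20-19|=1, |9-7|=2, |17-16|=1, |47-42|=5
Sum = 13
MAE = 13/5 = 13/5

13/5


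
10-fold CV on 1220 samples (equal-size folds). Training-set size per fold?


Fold size = 1220/10 = 122
Training per fold = 1220 - 122 = 1098

1098


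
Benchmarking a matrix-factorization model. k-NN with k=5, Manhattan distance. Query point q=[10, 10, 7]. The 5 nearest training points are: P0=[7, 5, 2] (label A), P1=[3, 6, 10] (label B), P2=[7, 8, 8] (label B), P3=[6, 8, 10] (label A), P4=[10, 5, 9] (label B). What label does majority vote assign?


d(q,P0) = 13  (label A)
d(q,P1) = 14  (label B)
d(q,P2) = 6  (label B)
d(q,P3) = 9  (label A)
d(q,P4) = 7  (label B)
Votes: A=2, B=3
Majority → B

B


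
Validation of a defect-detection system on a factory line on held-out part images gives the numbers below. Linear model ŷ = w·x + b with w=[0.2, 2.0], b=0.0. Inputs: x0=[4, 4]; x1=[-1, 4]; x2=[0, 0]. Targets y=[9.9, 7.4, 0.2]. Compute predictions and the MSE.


ŷ0 = (0.2)·(4) + (2.0)·(4) + 0.0 = 8.8
ŷ1 = (0.2)·(-1) + (2.0)·(4) + 0.0 = 7.8
ŷ2 = (0.2)·(0) + (2.0)·(0) + 0.0 = 0.0
errors² = [1.21, 0.16, 0.04]
MSE = 1.4100/3 = 0.47

0.47


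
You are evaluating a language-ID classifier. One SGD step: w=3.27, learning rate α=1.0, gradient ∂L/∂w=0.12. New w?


w_new = w - α·∇
= 3.27 - 1.0·0.12
= 3.27 - 0.12
= 3.15

3.15


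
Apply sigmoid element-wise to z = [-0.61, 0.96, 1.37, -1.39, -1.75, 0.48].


σ(-0.61) = 1/(1+e^0.61) = 0.3521
σ(0.96) = 1/(1+e^-0.96) = 0.7231
σ(1.37) = 1/(1+e^-1.37) = 0.7974
σ(-1.39) = 1/(1+e^1.39) = 0.1994
σ(-1.75) = 1/(1+e^1.75) = 0.148
σ(0.48) = 1/(1+e^-0.48) = 0.6177
result = [0.3521, 0.7231, 0.7974, 0.1994, 0.148, 0.6177]

[0.3521, 0.7231, 0.7974, 0.1994, 0.148, 0.6177]


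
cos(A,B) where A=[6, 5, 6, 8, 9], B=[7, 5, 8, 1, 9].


A·B = 6·7 + 5·5 + 6·8 + 8·1 + 9·9 = 204
‖A‖ = √242 = 15.5563, ‖B‖ = √220 = 14.8324
cos = 204/(√242·√220) = 204/√53240 = 0.8841

0.8841


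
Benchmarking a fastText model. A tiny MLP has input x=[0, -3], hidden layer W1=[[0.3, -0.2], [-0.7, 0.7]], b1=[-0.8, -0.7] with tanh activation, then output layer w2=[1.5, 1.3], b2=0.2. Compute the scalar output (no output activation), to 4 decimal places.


z1[0] = (0.3)·(0) + (-0.2)·(-3) - 0.8 = -0.2
z1[1] = (-0.7)·(0) + (0.7)·(-3) - 0.7 = -2.8
h = tanh(z1) = [-0.1974, -0.9926]
output = (1.5)·(-0.1974) + (1.3)·(-0.9926) + 0.2 = -1.3865

-1.3865


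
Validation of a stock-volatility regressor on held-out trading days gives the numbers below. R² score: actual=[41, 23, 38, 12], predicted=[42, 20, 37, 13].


ȳ = 28.5
SS_res = Σ(y-ŷ)² = 12
SS_tot = Σ(y-ȳ)² = 549
R² = 1 - SS_res/SS_tot = 1 - 0.0219 = 0.9781

0.9781


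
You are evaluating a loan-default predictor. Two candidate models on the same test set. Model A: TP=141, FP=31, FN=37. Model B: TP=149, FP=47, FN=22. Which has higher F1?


Model A: P=141/172=0.8198, R=141/178=0.7921, F1=2PR/(P+R)=2TP/(2TP+FP+FN)=282/350=0.8057
Model B: P=149/196=0.7602, R=149/171=0.8713, F1=2PR/(P+R)=2TP/(2TP+FP+FN)=298/367=0.812
0.8057 < 0.812 → Model B

Model B


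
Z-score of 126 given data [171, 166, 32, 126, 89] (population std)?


μ = 116.8, σ = 51.7819
z = (126 - 116.8)/51.7819 = 0.1777

0.1777


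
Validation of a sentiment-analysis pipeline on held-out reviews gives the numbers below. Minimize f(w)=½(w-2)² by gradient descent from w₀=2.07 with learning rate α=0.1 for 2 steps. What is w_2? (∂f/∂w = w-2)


step 1: grad = 2.07-2 = 0.07; w = 2.07 - 0.1·(0.07) = 2.063
step 2: grad = 2.063-2 = 0.063; w = 2.063 - 0.1·(0.063) = 2.0567

2.0567
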